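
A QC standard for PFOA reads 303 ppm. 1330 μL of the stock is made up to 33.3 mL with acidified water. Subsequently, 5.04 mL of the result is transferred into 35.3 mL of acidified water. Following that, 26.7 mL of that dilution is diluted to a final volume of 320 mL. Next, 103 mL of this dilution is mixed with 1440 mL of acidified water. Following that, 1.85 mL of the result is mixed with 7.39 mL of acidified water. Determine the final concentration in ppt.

Overall dilution factor = 25.04 × 8.004 × 11.99 × 14.98 × 4.995 = 1.80 × 10⁵.
303 ppm / 1.80 × 10⁵ = 1.69 × 10⁻³ ppm = 1690 ppt.

1690 ppt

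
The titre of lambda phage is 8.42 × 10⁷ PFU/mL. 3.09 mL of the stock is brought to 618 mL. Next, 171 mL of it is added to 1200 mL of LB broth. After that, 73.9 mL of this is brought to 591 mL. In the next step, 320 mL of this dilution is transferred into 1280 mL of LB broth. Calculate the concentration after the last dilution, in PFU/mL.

1310 PFU/mL

Overall dilution factor = 200 × 8.018 × 7.997 × 5 = 6.41 × 10⁴.
8.42 × 10⁷ PFU/mL / 6.41 × 10⁴ = 1310 PFU/mL.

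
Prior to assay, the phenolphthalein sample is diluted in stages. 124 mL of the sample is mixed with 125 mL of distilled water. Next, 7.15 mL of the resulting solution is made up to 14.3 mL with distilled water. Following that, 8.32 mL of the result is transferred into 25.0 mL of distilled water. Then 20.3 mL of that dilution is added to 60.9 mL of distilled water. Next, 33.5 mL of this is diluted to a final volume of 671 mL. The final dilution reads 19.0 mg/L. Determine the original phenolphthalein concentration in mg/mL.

24.5 mg/mL

Overall dilution factor = 2.008 × 2 × 4.005 × 4 × 20.03 = 1289.
Original = 19.0 mg/L × 1289 = 2.45 × 10⁴ mg/L = 24.5 mg/mL.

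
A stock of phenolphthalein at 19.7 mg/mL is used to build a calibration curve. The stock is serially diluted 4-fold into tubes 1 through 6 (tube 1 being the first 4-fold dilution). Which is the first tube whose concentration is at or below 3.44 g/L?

Tube n has concentration 19.7 mg/mL / 4ⁿ.
Need 4ⁿ ≥ 19.7 mg/mL / 3.44 g/L = 5.73, so n ≥ 1.26.
First such tube: n = 2.

tube 2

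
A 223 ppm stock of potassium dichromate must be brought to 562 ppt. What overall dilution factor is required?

3.97 × 10⁵

Factor = C₀/C_target = 223 ppm / 562 ppt = 3.97 × 10⁵.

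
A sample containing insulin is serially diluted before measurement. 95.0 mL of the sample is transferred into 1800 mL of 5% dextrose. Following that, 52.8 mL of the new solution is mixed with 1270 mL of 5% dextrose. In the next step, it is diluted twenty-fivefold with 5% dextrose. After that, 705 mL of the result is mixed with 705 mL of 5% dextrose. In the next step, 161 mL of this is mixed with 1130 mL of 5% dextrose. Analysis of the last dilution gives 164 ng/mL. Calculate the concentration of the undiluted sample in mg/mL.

Overall dilution factor = 19.95 × 25.05 × 25 × 2 × 8.019 = 2.00 × 10⁵.
Original = 164 ng/mL × 2.00 × 10⁵ = 3.29 × 10⁷ ng/mL = 32.9 mg/mL.

32.9 mg/mL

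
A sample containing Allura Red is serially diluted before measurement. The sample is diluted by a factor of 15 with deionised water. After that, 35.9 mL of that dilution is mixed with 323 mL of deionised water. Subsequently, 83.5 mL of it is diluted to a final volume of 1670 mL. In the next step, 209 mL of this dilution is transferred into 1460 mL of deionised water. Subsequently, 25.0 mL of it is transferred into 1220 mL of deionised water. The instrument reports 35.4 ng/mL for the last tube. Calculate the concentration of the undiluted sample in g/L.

Overall dilution factor = 15 × 9.997 × 20 × 7.986 × 49.80 = 1.19 × 10⁶.
Original = 35.4 ng/mL × 1.19 × 10⁶ = 4.22 × 10⁷ ng/mL = 42.2 g/L.

42.2 g/L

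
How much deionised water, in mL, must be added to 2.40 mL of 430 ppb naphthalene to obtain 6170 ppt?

6170 ppt = 6.17 ppb.
V₂ = C₁V₁/C₂ = 430 × 2.40 / 6.17 = 167 mL.
Diluent to add = V₂ − V₁ = 167 − 2.40 = 165 mL.

165 mL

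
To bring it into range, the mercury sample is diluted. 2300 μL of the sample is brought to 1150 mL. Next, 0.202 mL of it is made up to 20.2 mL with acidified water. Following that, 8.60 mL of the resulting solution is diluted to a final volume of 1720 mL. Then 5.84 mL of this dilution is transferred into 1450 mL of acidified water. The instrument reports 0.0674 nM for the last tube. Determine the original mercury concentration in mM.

Overall dilution factor = 500 × 100 × 200 × 249.3 = 2.49 × 10⁹.
Original = 0.0674 nM × 2.49 × 10⁹ = 1.68 × 10⁸ nM = 168 mM.

168 mM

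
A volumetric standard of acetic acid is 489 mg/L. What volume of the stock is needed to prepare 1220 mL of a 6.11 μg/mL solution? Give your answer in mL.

15.2 mL

6.11 μg/mL = 6.11 mg/L.
V₁ = C₂V₂/C₁ = 6.11 × 1220 / 489 = 15.2 mL.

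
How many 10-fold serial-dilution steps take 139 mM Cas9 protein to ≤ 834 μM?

3

Need 10ⁿ ≥ 167, so n ≥ log(167)/log(10) = 2.22.
Minimum whole steps: n = 3.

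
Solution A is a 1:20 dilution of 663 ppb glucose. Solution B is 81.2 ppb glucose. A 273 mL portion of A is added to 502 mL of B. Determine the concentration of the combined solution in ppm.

0.0643 ppm

C_A = 663 ppb / 20 = 33.1 ppb.
C_mix = (C_A·V_A + C_B·V_B)/(V_A + V_B) = (33.1×273 + 81.2×502) / 775.0 = 64.3 ppb = 0.0643 ppm.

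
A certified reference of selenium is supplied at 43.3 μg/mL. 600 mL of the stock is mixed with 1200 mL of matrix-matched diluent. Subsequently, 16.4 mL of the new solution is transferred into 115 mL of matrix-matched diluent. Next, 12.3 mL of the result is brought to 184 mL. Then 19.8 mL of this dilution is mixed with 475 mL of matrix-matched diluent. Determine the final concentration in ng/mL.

Overall dilution factor = 3 × 8.012 × 14.96 × 24.99 = 8986.
43.3 μg/mL / 8986 = 4.82 × 10⁻³ μg/mL = 4.82 ng/mL.

4.82 ng/mL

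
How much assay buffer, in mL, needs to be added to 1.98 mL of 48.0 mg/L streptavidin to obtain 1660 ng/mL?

55.3 mL

1660 ng/mL = 1.66 mg/L.
V₂ = C₁V₁/C₂ = 48.0 × 1.98 / 1.66 = 57.3 mL.
Diluent to add = V₂ − V₁ = 57.3 − 1.98 = 55.3 mL.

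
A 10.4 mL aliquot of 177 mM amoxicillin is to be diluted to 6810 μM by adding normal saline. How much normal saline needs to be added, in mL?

6810 μM = 6.81 mM.
V₂ = C₁V₁/C₂ = 177 × 10.4 / 6.81 = 270 mL.
Diluent to add = V₂ − V₁ = 270 − 10.4 = 260 mL.

260 mL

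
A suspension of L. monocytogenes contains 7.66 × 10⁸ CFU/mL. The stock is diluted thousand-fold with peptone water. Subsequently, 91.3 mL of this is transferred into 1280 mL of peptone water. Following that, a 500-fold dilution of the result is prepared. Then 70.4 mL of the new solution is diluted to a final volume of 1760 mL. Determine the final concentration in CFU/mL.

Overall dilution factor = 1000 × 15.02 × 500 × 25 = 1.88 × 10⁸.
7.66 × 10⁸ CFU/mL / 1.88 × 10⁸ = 4.08 CFU/mL.

4.08 CFU/mL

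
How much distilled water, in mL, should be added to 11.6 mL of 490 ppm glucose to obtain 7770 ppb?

7770 ppb = 7.77 ppm.
V₂ = C₁V₁/C₂ = 490 × 11.6 / 7.77 = 732 mL.
Diluent to add = V₂ − V₁ = 732 − 11.6 = 720 mL.

720 mL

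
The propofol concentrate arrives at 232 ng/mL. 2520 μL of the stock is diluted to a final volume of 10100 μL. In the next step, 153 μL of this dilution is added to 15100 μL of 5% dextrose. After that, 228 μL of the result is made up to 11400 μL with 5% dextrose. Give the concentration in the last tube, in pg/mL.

Overall dilution factor = 4.008 × 99.69 × 50 = 2.00 × 10⁴.
232 ng/mL / 2.00 × 10⁴ = 0.0116 ng/mL = 11.6 pg/mL.

11.6 pg/mL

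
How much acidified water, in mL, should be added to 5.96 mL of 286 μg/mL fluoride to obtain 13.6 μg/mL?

119 mL

V₂ = C₁V₁/C₂ = 286 × 5.96 / 13.6 = 125 mL.
Diluent to add = V₂ − V₁ = 125 − 5.96 = 119 mL.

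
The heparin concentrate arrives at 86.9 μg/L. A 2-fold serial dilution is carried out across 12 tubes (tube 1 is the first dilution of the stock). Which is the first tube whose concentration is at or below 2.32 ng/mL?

Tube n has concentration 86.9 μg/L / 2ⁿ.
Need 2ⁿ ≥ 86.9 μg/L / 2.32 ng/mL = 37.5, so n ≥ 5.23.
First such tube: n = 6.

tube 6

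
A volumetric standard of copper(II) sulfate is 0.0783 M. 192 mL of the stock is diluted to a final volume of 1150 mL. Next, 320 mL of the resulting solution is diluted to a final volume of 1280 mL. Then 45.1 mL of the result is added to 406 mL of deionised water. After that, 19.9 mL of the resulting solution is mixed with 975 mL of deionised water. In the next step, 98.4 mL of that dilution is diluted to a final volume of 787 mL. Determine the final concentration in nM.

817 nM

Overall dilution factor = 5.990 × 4 × 10.00 × 49.99 × 7.998 = 9.58 × 10⁴.
0.0783 M / 9.58 × 10⁴ = 8.17 × 10⁻⁷ M = 817 nM.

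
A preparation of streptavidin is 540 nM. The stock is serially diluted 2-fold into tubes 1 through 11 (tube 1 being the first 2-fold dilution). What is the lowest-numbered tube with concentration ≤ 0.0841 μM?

tube 3

Tube n has concentration 540 nM / 2ⁿ.
Need 2ⁿ ≥ 540 nM / 0.0841 μM = 6.42, so n ≥ 2.68.
First such tube: n = 3.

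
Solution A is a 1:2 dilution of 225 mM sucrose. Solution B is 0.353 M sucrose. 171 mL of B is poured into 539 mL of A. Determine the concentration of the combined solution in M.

C_A = 225 mM / 2 = 112 mM.
C_B = 0.353 M = 353 mM.
C_mix = (C_A·V_A + C_B·V_B)/(V_A + V_B) = (112×539 + 353×171) / 710.0 = 170 mM = 0.170 M.

0.170 M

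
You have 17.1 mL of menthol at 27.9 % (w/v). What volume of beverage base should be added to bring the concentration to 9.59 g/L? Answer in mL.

9.59 g/L = 0.959 % (w/v).
V₂ = C₁V₁/C₂ = 27.9 × 17.1 / 0.959 = 497 mL.
Diluent to add = V₂ − V₁ = 497 − 17.1 = 480 mL.

480 mL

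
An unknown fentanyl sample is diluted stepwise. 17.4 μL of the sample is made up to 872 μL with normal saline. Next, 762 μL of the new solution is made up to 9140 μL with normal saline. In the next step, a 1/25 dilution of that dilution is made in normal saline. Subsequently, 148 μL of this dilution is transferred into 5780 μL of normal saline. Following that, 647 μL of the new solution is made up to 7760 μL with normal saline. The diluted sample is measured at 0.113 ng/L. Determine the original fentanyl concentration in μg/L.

816 μg/L

Overall dilution factor = 50.11 × 11.99 × 25 × 40.05 × 11.99 = 7.22 × 10⁶.
Original = 0.113 ng/L × 7.22 × 10⁶ = 8.16 × 10⁵ ng/L = 816 μg/L.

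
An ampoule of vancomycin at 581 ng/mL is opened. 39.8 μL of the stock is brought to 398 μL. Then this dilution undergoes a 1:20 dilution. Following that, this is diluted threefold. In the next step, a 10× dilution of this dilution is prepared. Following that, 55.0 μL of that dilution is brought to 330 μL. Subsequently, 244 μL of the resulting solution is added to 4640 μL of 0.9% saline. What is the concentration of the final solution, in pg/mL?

0.806 pg/mL

Overall dilution factor = 10 × 20 × 3 × 10 × 6 × 20.02 = 7.21 × 10⁵.
581 ng/mL / 7.21 × 10⁵ = 8.06 × 10⁻⁴ ng/mL = 0.806 pg/mL.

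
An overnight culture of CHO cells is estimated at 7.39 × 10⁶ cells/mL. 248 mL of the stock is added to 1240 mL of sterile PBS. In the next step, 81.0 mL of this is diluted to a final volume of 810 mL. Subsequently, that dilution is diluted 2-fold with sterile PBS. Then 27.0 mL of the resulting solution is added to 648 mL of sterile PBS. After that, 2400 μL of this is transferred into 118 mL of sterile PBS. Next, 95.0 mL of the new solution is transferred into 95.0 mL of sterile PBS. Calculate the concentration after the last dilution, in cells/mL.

Overall dilution factor = 6 × 10 × 2 × 25 × 50.17 × 2 = 3.01 × 10⁵.
7.39 × 10⁶ cells/mL / 3.01 × 10⁵ = 24.6 cells/mL.

24.6 cells/mL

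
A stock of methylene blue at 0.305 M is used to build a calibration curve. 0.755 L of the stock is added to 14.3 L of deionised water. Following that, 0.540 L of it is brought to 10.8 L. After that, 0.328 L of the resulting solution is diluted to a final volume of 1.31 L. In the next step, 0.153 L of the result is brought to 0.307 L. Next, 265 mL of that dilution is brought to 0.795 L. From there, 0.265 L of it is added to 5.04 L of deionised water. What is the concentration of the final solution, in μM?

1.59 μM

Overall dilution factor = 19.94 × 20 × 3.994 × 2.007 × 3 × 20.02 = 1.92 × 10⁵.
0.305 M / 1.92 × 10⁵ = 1.59 × 10⁻⁶ M = 1.59 μM.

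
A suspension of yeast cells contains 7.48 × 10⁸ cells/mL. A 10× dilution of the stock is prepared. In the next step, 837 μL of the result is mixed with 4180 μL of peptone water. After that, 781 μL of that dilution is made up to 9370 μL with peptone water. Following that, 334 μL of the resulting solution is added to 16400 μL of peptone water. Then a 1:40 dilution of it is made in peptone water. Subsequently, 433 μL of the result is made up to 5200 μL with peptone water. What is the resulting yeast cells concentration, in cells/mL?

43.2 cells/mL

Overall dilution factor = 10 × 5.994 × 12.00 × 50.10 × 40 × 12.01 = 1.73 × 10⁷.
7.48 × 10⁸ cells/mL / 1.73 × 10⁷ = 43.2 cells/mL.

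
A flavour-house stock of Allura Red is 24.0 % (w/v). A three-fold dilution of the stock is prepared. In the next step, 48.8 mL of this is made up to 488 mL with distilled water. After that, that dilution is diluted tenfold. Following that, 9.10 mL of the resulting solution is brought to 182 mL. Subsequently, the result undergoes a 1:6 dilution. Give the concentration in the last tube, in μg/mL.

Overall dilution factor = 3 × 10 × 10 × 20 × 6 = 3.60 × 10⁴.
24.0 % (w/v) / 3.60 × 10⁴ = 6.67 × 10⁻⁴ % (w/v) = 6.67 μg/mL.

6.67 μg/mL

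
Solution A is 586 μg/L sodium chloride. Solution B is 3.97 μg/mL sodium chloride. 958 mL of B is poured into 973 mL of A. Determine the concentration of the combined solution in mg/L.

C_B = 3.97 μg/mL = 3970 μg/L.
C_mix = (C_A·V_A + C_B·V_B)/(V_A + V_B) = (586×973 + 3970×958) / 1931 = 2265 μg/L = 2.26 mg/L.

2.26 mg/L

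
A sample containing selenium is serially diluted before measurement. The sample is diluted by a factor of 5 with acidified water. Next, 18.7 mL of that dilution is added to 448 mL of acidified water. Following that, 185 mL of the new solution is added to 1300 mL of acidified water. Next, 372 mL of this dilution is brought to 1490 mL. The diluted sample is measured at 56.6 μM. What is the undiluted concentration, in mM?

Overall dilution factor = 5 × 24.96 × 8.027 × 4.005 = 4012.
Original = 56.6 μM × 4012 = 2.27 × 10⁵ μM = 227 mM.

227 mM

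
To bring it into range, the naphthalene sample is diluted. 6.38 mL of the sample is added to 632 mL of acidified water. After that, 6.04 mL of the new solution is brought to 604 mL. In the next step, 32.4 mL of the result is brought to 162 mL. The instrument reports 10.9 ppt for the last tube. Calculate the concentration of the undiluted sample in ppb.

545 ppb

Overall dilution factor = 100.1 × 100 × 5 = 5.00 × 10⁴.
Original = 10.9 ppt × 5.00 × 10⁴ = 5.45 × 10⁵ ppt = 545 ppb.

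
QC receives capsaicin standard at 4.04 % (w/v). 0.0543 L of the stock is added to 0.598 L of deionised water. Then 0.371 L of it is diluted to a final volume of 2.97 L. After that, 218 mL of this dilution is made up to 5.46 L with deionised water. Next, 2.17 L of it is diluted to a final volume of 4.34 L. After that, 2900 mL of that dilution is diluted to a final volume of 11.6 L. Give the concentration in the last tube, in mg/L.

2.10 mg/L

Overall dilution factor = 12.01 × 8.005 × 25.05 × 2 × 4 = 1.93 × 10⁴.
4.04 % (w/v) / 1.93 × 10⁴ = 2.10 × 10⁻⁴ % (w/v) = 2.10 mg/L.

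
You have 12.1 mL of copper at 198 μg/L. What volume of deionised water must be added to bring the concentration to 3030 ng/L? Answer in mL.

779 mL

3030 ng/L = 3.03 μg/L.
V₂ = C₁V₁/C₂ = 198 × 12.1 / 3.03 = 791 mL.
Diluent to add = V₂ − V₁ = 791 − 12.1 = 779 mL.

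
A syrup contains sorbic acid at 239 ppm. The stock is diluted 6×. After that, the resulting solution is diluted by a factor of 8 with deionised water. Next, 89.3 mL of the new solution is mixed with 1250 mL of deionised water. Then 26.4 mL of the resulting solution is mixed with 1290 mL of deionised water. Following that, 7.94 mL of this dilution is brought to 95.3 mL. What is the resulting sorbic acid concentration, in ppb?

0.555 ppb

Overall dilution factor = 6 × 8 × 15.00 × 49.86 × 12.00 = 4.31 × 10⁵.
239 ppm / 4.31 × 10⁵ = 5.55 × 10⁻⁴ ppm = 0.555 ppb.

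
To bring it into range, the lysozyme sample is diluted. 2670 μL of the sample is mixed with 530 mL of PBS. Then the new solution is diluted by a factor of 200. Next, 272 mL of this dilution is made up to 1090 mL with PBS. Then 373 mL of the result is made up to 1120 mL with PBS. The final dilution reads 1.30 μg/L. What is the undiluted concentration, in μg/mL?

624 μg/mL

Overall dilution factor = 199.5 × 200 × 4.007 × 3.003 = 4.80 × 10⁵.
Original = 1.30 μg/L × 4.80 × 10⁵ = 6.24 × 10⁵ μg/L = 624 μg/mL.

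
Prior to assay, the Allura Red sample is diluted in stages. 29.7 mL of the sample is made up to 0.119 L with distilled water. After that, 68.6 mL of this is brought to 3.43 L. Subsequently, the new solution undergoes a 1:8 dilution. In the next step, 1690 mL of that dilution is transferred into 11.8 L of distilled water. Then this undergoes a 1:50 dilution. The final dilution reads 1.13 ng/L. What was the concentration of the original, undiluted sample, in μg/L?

Overall dilution factor = 4.007 × 50 × 8 × 7.982 × 50 = 6.40 × 10⁵.
Original = 1.13 ng/L × 6.40 × 10⁵ = 7.23 × 10⁵ ng/L = 723 μg/L.

723 μg/L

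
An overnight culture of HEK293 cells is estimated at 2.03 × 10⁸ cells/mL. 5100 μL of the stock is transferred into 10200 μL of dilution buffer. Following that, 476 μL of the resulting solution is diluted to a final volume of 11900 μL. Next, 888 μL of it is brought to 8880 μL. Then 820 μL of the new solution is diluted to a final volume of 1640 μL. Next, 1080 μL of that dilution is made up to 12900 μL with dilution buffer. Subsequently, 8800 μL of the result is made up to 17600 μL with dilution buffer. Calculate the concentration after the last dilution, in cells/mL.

Overall dilution factor = 3 × 25 × 10 × 2 × 11.94 × 2 = 3.58 × 10⁴.
2.03 × 10⁸ cells/mL / 3.58 × 10⁴ = 5670 cells/mL.

5670 cells/mL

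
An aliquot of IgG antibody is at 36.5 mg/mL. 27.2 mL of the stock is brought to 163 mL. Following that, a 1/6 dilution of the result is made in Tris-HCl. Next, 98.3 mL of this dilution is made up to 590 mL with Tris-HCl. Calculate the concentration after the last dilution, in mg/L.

Overall dilution factor = 5.993 × 6 × 6.002 = 216.
36.5 mg/mL / 216 = 0.169 mg/mL = 169 mg/L.

169 mg/L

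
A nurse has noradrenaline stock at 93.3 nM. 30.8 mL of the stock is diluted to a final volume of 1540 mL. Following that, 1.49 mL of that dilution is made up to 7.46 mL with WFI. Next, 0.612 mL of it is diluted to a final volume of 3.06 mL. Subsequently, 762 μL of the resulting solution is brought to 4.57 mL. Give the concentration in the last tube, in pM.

12.4 pM

Overall dilution factor = 50 × 5.007 × 5 × 5.997 = 7507.
93.3 nM / 7507 = 0.0124 nM = 12.4 pM.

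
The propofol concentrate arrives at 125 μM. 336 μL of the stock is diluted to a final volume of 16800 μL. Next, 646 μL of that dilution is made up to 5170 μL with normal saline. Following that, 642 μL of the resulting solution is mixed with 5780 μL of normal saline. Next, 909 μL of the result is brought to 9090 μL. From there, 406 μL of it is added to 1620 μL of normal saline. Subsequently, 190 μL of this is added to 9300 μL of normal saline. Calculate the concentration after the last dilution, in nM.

0.0125 nM

Overall dilution factor = 50 × 8.003 × 10.00 × 10 × 4.990 × 49.95 = 9.98 × 10⁶.
125 μM / 9.98 × 10⁶ = 1.25 × 10⁻⁵ μM = 0.0125 nM.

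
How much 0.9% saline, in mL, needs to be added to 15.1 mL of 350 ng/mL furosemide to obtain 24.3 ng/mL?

V₂ = C₁V₁/C₂ = 350 × 15.1 / 24.3 = 217 mL.
Diluent to add = V₂ − V₁ = 217 − 15.1 = 202 mL.

202 mL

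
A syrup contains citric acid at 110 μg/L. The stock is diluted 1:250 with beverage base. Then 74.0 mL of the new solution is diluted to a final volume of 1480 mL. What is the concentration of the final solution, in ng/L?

Overall dilution factor = 250 × 20 = 5000.
110 μg/L / 5000 = 0.0220 μg/L = 22.0 ng/L.

22.0 ng/L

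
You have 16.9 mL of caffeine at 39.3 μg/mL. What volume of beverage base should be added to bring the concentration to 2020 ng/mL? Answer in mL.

2020 ng/mL = 2.02 μg/mL.
V₂ = C₁V₁/C₂ = 39.3 × 16.9 / 2.02 = 329 mL.
Diluent to add = V₂ − V₁ = 329 − 16.9 = 312 mL.

312 mL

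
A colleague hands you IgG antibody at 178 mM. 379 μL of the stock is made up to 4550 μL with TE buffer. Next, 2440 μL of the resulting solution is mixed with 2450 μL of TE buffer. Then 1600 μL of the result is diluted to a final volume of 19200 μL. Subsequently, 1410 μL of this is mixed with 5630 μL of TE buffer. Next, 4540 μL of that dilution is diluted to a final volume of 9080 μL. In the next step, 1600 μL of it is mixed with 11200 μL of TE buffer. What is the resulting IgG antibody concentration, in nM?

Overall dilution factor = 12.01 × 2.004 × 12 × 4.993 × 2 × 8 = 2.31 × 10⁴.
178 mM / 2.31 × 10⁴ = 7.72 × 10⁻³ mM = 7720 nM.

7720 nM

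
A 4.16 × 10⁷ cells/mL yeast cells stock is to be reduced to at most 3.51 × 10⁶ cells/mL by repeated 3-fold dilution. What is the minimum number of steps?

3

Need 3ⁿ ≥ 11.9, so n ≥ log(11.9)/log(3) = 2.25.
Minimum whole steps: n = 3.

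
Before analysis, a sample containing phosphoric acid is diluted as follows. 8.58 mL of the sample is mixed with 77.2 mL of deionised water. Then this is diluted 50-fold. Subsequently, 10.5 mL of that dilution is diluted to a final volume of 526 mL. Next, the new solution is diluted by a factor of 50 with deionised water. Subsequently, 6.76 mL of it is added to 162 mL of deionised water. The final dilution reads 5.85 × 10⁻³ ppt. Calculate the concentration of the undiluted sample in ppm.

Overall dilution factor = 9.998 × 50 × 50.10 × 50 × 24.96 = 3.13 × 10⁷.
Original = 5.85 × 10⁻³ ppt × 3.13 × 10⁷ = 1.83 × 10⁵ ppt = 0.183 ppm.

0.183 ppm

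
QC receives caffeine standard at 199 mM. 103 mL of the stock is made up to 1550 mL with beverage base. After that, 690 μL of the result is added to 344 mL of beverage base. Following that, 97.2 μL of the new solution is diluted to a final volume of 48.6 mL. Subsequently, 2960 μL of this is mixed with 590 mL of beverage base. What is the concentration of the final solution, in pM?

264 pM

Overall dilution factor = 15.05 × 499.6 × 500 × 200.3 = 7.53 × 10⁸.
199 mM / 7.53 × 10⁸ = 2.64 × 10⁻⁷ mM = 264 pM.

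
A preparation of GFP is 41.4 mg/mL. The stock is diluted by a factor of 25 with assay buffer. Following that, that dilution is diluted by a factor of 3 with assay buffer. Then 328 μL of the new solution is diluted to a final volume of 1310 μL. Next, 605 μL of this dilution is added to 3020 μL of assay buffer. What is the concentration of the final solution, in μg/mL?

Overall dilution factor = 25 × 3 × 3.994 × 5.992 = 1795.
41.4 mg/mL / 1795 = 0.0231 mg/mL = 23.1 μg/mL.

23.1 μg/mL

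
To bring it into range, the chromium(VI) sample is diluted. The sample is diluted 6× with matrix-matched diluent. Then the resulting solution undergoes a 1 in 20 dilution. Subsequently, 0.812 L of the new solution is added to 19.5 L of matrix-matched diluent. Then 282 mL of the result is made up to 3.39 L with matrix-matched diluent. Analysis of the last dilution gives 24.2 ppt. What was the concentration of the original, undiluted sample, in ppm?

Overall dilution factor = 6 × 20 × 25.01 × 12.02 = 3.61 × 10⁴.
Original = 24.2 ppt × 3.61 × 10⁴ = 8.73 × 10⁵ ppt = 0.873 ppm.

0.873 ppm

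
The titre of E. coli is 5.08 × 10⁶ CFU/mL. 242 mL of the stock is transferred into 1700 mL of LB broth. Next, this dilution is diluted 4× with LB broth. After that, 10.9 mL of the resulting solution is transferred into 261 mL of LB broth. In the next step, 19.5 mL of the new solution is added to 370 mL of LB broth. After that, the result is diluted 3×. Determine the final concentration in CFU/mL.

106 CFU/mL

Overall dilution factor = 8.025 × 4 × 24.94 × 19.97 × 3 = 4.80 × 10⁴.
5.08 × 10⁶ CFU/mL / 4.80 × 10⁴ = 106 CFU/mL.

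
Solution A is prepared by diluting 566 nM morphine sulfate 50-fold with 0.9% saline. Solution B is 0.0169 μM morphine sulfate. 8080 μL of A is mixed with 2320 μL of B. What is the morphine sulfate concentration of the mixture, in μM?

0.0126 μM

C_A = 566 nM / 50 = 11.3 nM.
C_B = 0.0169 μM = 16.9 nM.
C_mix = (C_A·V_A + C_B·V_B)/(V_A + V_B) = (11.3×8080 + 16.9×2320) / 10400 = 12.6 nM = 0.0126 μM.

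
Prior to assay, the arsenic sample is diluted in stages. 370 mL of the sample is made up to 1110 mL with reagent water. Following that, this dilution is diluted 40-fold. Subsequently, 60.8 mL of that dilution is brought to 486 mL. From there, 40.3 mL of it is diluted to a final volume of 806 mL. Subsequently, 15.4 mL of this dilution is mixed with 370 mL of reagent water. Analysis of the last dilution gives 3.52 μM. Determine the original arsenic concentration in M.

1.69 M

Overall dilution factor = 3 × 40 × 7.993 × 20 × 25.03 = 4.80 × 10⁵.
Original = 3.52 μM × 4.80 × 10⁵ = 1.69 × 10⁶ μM = 1.69 M.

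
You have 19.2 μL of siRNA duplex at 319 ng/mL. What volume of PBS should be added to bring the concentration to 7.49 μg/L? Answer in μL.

799 μL

7.49 μg/L = 7.49 ng/mL.
V₂ = C₁V₁/C₂ = 319 × 19.2 / 7.49 = 818 μL.
Diluent to add = V₂ − V₁ = 818 − 19.2 = 799 μL.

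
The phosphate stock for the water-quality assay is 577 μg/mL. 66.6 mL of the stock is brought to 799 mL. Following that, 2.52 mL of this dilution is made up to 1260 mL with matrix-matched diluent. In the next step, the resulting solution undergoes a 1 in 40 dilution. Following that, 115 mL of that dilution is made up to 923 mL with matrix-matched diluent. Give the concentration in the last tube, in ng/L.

Overall dilution factor = 12.00 × 500 × 40 × 8.026 = 1.93 × 10⁶.
577 μg/mL / 1.93 × 10⁶ = 3.00 × 10⁻⁴ μg/mL = 300 ng/L.

300 ng/L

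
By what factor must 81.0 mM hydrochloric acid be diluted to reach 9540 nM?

8490

Factor = C₀/C_target = 81.0 mM / 9540 nM = 8490.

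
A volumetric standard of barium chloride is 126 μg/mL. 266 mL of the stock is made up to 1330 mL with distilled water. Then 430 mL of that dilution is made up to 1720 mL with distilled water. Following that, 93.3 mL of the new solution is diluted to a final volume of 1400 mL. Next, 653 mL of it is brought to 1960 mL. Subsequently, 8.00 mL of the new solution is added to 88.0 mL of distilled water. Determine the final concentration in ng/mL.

Overall dilution factor = 5 × 4 × 15.01 × 3.002 × 12 = 1.08 × 10⁴.
126 μg/mL / 1.08 × 10⁴ = 0.0117 μg/mL = 11.7 ng/mL.

11.7 ng/mL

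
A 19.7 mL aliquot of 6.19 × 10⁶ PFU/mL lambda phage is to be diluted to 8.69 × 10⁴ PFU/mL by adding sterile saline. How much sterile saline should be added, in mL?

V₂ = C₁V₁/C₂ = 6.19 × 10⁶ × 19.7 / 8.69 × 10⁴ = 1403 mL.
Diluent to add = V₂ − V₁ = 1403 − 19.7 = 1380 mL.

1380 mL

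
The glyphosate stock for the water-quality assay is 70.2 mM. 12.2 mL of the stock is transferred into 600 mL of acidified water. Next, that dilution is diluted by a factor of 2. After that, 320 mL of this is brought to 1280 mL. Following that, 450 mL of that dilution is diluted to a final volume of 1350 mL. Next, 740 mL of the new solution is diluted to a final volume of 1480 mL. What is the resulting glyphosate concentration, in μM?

29.1 μM

Overall dilution factor = 50.18 × 2 × 4 × 3 × 2 = 2409.
70.2 mM / 2409 = 0.0291 mM = 29.1 μM.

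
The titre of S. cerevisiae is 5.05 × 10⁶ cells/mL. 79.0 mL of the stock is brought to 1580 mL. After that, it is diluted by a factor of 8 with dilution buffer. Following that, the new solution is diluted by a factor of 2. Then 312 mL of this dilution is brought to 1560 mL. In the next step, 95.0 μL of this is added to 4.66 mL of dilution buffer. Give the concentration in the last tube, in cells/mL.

63.1 cells/mL

Overall dilution factor = 20 × 8 × 2 × 5 × 50.05 = 8.01 × 10⁴.
5.05 × 10⁶ cells/mL / 8.01 × 10⁴ = 63.1 cells/mL.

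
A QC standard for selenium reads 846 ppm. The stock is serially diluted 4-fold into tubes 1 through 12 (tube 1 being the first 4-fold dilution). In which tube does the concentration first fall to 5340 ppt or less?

tube 9

Tube n has concentration 846 ppm / 4ⁿ.
Need 4ⁿ ≥ 846 ppm / 5340 ppt = 1.58 × 10⁵, so n ≥ 8.64.
First such tube: n = 9.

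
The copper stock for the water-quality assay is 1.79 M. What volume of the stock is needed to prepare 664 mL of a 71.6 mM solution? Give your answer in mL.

26.6 mL

71.6 mM = 0.0716 M.
V₁ = C₂V₂/C₁ = 0.0716 × 664 / 1.79 = 26.6 mL.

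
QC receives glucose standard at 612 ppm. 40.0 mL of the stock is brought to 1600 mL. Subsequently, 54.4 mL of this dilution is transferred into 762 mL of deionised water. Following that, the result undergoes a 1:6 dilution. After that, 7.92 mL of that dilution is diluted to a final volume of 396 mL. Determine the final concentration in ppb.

3.40 ppb

Overall dilution factor = 40 × 15.01 × 6 × 50 = 1.80 × 10⁵.
612 ppm / 1.80 × 10⁵ = 3.40 × 10⁻³ ppm = 3.40 ppb.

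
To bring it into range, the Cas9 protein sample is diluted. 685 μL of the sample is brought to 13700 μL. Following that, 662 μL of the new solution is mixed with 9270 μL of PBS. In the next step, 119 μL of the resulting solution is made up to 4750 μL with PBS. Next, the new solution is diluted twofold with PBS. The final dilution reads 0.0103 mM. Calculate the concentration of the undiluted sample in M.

Overall dilution factor = 20 × 15.00 × 39.92 × 2 = 2.40 × 10⁴.
Original = 0.0103 mM × 2.40 × 10⁴ = 247 mM = 0.247 M.

0.247 M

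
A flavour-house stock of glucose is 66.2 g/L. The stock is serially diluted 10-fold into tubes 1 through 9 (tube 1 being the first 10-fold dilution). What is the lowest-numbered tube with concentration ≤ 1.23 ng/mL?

tube 8

Tube n has concentration 66.2 g/L / 10ⁿ.
Need 10ⁿ ≥ 66.2 g/L / 1.23 ng/mL = 5.38 × 10⁷, so n ≥ 7.73.
First such tube: n = 8.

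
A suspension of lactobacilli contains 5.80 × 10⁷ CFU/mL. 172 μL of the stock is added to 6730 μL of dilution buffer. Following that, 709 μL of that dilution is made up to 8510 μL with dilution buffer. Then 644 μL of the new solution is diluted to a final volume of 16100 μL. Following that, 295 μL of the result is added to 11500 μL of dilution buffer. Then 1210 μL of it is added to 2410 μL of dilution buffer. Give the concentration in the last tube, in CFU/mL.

Overall dilution factor = 40.13 × 12.00 × 25 × 39.98 × 2.992 = 1.44 × 10⁶.
5.80 × 10⁷ CFU/mL / 1.44 × 10⁶ = 40.3 CFU/mL.

40.3 CFU/mL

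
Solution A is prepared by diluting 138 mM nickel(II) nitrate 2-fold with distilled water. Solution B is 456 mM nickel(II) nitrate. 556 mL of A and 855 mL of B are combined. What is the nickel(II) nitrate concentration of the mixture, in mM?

304 mM

C_A = 138 mM / 2 = 69.0 mM.
C_mix = (C_A·V_A + C_B·V_B)/(V_A + V_B) = (69.0×556 + 456×855) / 1411 = 304 mM.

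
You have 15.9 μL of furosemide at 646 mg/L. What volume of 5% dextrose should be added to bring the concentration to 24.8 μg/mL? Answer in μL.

24.8 μg/mL = 24.8 mg/L.
V₂ = C₁V₁/C₂ = 646 × 15.9 / 24.8 = 414 μL.
Diluent to add = V₂ − V₁ = 414 − 15.9 = 398 μL.

398 μL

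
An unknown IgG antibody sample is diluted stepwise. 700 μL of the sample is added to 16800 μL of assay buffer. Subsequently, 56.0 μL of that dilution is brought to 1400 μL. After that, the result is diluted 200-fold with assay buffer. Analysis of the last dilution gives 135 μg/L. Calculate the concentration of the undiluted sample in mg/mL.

Overall dilution factor = 25 × 25 × 200 = 1.25 × 10⁵.
Original = 135 μg/L × 1.25 × 10⁵ = 1.69 × 10⁷ μg/L = 16.9 mg/mL.

16.9 mg/mL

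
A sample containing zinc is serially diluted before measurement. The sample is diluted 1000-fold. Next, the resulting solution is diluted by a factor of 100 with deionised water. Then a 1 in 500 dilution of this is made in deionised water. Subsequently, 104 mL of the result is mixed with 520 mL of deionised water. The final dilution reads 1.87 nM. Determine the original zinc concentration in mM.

Overall dilution factor = 1000 × 100 × 500 × 6 = 3.00 × 10⁸.
Original = 1.87 nM × 3.00 × 10⁸ = 5.61 × 10⁸ nM = 561 mM.

561 mM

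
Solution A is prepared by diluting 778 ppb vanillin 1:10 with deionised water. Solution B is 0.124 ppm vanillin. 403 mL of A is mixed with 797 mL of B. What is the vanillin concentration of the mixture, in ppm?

0.108 ppm

C_A = 778 ppb / 10 = 77.8 ppb.
C_B = 0.124 ppm = 124 ppb.
C_mix = (C_A·V_A + C_B·V_B)/(V_A + V_B) = (77.8×403 + 124×797) / 1200 = 108 ppb = 0.108 ppm.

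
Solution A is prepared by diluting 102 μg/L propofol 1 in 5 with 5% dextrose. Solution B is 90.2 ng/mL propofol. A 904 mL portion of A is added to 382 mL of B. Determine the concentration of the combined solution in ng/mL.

41.1 ng/mL

C_A = 102 μg/L / 5 = 20.4 μg/L.
C_B = 90.2 ng/mL = 90.2 μg/L.
C_mix = (C_A·V_A + C_B·V_B)/(V_A + V_B) = (20.4×904 + 90.2×382) / 1286 = 41.1 μg/L = 41.1 ng/mL.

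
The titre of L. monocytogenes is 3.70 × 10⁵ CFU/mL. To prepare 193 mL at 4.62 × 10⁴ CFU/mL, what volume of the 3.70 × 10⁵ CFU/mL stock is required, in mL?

V₁ = C₂V₂/C₁ = 4.62 × 10⁴ × 193 / 3.70 × 10⁵ = 24.1 mL.

24.1 mL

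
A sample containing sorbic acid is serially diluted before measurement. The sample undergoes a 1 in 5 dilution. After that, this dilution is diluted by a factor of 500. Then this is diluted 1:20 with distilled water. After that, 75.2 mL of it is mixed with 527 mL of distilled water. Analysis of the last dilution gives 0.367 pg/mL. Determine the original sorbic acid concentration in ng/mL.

147 ng/mL

Overall dilution factor = 5 × 500 × 20 × 8.008 = 4.00 × 10⁵.
Original = 0.367 pg/mL × 4.00 × 10⁵ = 1.47 × 10⁵ pg/mL = 147 ng/mL.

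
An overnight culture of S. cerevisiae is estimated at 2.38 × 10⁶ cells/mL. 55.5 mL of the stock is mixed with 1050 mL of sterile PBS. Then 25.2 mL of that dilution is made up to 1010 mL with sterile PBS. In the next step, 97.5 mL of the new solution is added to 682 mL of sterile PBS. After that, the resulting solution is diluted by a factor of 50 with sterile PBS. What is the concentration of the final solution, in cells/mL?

7.46 cells/mL

Overall dilution factor = 19.92 × 40.08 × 7.995 × 50 = 3.19 × 10⁵.
2.38 × 10⁶ cells/mL / 3.19 × 10⁵ = 7.46 cells/mL.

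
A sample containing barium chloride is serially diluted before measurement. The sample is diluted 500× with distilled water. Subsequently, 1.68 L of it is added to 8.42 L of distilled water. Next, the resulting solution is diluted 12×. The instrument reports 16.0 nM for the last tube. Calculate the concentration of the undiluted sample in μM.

Overall dilution factor = 500 × 6.012 × 12 = 3.61 × 10⁴.
Original = 16.0 nM × 3.61 × 10⁴ = 5.77 × 10⁵ nM = 577 μM.

577 μM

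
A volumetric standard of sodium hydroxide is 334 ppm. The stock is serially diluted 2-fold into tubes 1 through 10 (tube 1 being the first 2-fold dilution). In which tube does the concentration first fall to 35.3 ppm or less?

tube 4

Tube n has concentration 334 ppm / 2ⁿ.
Need 2ⁿ ≥ 334 ppm / 35.3 ppm = 9.46, so n ≥ 3.24.
First such tube: n = 4.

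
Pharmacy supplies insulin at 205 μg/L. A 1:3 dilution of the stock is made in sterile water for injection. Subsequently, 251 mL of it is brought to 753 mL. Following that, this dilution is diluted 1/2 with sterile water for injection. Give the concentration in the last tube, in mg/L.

Overall dilution factor = 3 × 3 × 2 = 18.0.
205 μg/L / 18.0 = 11.4 μg/L = 0.0114 mg/L.

0.0114 mg/L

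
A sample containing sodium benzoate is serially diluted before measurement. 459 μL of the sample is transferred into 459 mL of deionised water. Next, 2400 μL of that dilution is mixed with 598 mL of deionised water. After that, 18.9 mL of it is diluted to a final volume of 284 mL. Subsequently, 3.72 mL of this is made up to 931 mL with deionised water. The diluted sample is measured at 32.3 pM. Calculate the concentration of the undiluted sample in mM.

Overall dilution factor = 1001 × 250.2 × 15.03 × 250.3 = 9.42 × 10⁸.
Original = 32.3 pM × 9.42 × 10⁸ = 3.04 × 10¹⁰ pM = 30.4 mM.

30.4 mM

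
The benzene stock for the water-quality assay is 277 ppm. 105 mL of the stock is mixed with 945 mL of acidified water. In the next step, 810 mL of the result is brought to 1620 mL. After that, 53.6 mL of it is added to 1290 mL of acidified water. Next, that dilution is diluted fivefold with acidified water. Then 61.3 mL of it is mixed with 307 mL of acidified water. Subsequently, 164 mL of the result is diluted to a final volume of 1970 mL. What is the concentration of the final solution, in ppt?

1530 ppt

Overall dilution factor = 10 × 2 × 25.07 × 5 × 6.008 × 12.01 = 1.81 × 10⁵.
277 ppm / 1.81 × 10⁵ = 1.53 × 10⁻³ ppm = 1530 ppt.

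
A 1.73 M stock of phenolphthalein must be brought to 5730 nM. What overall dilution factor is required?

3.02 × 10⁵

Factor = C₀/C_target = 1.73 M / 5730 nM = 3.02 × 10⁵.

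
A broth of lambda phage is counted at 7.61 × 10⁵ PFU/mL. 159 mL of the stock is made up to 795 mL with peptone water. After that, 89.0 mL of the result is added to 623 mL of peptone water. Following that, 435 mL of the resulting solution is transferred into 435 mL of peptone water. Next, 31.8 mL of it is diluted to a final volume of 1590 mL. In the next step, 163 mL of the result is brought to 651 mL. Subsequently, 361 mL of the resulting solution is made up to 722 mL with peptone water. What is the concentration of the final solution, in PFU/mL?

23.8 PFU/mL

Overall dilution factor = 5 × 8 × 2 × 50 × 3.994 × 2 = 3.20 × 10⁴.
7.61 × 10⁵ PFU/mL / 3.20 × 10⁴ = 23.8 PFU/mL.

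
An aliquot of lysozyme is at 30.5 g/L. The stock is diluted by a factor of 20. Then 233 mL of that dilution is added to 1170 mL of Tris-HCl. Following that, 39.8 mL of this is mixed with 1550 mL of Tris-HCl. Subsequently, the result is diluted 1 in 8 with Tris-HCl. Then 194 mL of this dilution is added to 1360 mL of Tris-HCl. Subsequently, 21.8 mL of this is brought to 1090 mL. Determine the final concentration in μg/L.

Overall dilution factor = 20 × 6.021 × 39.94 × 8 × 8.010 × 50 = 1.54 × 10⁷.
30.5 g/L / 1.54 × 10⁷ = 1.98 × 10⁻⁶ g/L = 1.98 μg/L.

1.98 μg/L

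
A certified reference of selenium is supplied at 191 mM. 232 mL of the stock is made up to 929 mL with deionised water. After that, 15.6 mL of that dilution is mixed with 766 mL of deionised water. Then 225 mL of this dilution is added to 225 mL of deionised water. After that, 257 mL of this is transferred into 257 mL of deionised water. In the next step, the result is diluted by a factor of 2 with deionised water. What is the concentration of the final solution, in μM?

119 μM

Overall dilution factor = 4.004 × 50.10 × 2 × 2 × 2 = 1605.
191 mM / 1605 = 0.119 mM = 119 μM.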